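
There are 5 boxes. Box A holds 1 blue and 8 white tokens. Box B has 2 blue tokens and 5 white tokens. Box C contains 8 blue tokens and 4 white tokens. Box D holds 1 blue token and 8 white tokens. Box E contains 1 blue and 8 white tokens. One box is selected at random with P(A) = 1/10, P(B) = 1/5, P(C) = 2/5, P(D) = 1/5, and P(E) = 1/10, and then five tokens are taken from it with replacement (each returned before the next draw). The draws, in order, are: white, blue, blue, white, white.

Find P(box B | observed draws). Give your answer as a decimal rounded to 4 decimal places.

0.3718

The likelihood of the observed sequence under each hypothesis: P(data | box A) = (8/9)(1/9)(1/9)(8/9)(8/9) = 0.0086708; P(data | box B) = (5/7)(2/7)(2/7)(5/7)(5/7) = 0.02975; P(data | box C) = (4/12)(8/12)(8/12)(4/12)(4/12) = 0.016461; P(data | box D) = (8/9)(1/9)(1/9)(8/9)(8/9) = 0.0086708; P(data | box E) = (8/9)(1/9)(1/9)(8/9)(8/9) = 0.0086708.
Multiplying each by its prior: 1/10 · 0.0086708 = 0.00086708, 1/5 · 0.02975 = 0.0059499, 2/5 · 0.016461 = 0.0065844, 1/5 · 0.0086708 = 0.0017342, 1/10 · 0.0086708 = 0.00086708; with total 0.016003.
By Bayes' rule, P(box B | data) = (0.0059499) / (0.016003) = 0.37181.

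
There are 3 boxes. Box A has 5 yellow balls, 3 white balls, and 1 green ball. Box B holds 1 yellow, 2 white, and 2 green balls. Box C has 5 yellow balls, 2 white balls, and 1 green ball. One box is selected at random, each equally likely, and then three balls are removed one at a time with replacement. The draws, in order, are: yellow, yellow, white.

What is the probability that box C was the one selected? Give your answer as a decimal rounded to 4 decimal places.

Compute the likelihood of the observed sequence for each case: P(data | box A) = (5/9)(5/9)(3/9) = 0.10288; P(data | box B) = (1/5)(1/5)(2/5) = 0.016; P(data | box C) = (5/8)(5/8)(2/8) = 0.097656.
The prior-weighted likelihoods are 1/3 · 0.10288 = 0.034294, 1/3 · 0.016 = 0.0053333, 1/3 · 0.097656 = 0.032552; with total 0.072179.
So P(box C | data) = (0.032552) / (0.072179) = 0.45099.

0.4510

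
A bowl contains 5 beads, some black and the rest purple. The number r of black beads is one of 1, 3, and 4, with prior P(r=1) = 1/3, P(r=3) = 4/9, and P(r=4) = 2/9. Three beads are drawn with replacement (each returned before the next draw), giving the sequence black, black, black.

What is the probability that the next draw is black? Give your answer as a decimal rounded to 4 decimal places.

0.7021

Compute the likelihood of the observed sequence for each case: P(data | r = 1) = (1/5)(1/5)(1/5) = 0.008; P(data | r = 3) = (3/5)(3/5)(3/5) = 0.216; P(data | r = 4) = (4/5)(4/5)(4/5) = 0.512.
Multiplying each by its prior: 1/3 · 0.008 = 0.0026667, 4/9 · 0.216 = 0.096, 2/9 · 0.512 = 0.11378; with total 0.21244.
The posterior is then P(r = 1 | data) = 0.012552, P(r = 3 | data) = 0.45188, P(r = 4 | data) = 0.53556.
The predictive probability is P(black next | data) = (1/5)(0.012552) + (3/5)(0.45188) + (4/5)(0.53556) = 0.70209.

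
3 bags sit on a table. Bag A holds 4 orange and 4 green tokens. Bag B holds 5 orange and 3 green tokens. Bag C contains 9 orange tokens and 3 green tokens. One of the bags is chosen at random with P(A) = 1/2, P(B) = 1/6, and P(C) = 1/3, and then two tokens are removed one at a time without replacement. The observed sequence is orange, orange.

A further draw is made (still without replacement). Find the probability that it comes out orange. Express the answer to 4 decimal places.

0.5531

Compute the likelihood of the observed sequence for each case: P(data | bag A) = (4/8)(3/7) = 3/14; P(data | bag B) = (5/8)(4/7) = 5/14; P(data | bag C) = (9/12)(8/11) = 6/11.
The prior-weighted likelihoods are 1/2 · 3/14 = 3/28, 1/6 · 5/14 = 5/84, 1/3 · 6/11 = 2/11; with total 23/66.
Normalising, the posterior is P(bag A | data) = 0.30745, P(bag B | data) = 0.17081, P(bag C | data) = 0.52174.
The predictive probability is P(orange next | data) = (1/3)(0.30745) + (1/2)(0.17081) + (7/10)(0.52174) = 0.55311.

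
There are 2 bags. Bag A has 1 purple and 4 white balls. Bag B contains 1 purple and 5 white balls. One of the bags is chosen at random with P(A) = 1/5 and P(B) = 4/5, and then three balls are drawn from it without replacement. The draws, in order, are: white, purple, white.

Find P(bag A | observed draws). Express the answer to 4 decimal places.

For each hypothesis, P(data | H) works out to: P(data | bag A) = (4/5)(1/4)(3/3) = 1/5; P(data | bag B) = (5/6)(1/5)(4/4) = 1/6.
The prior-weighted likelihoods are 1/5 · 1/5 = 1/25, 4/5 · 1/6 = 2/15; summing to 13/75.
By Bayes' rule, P(bag A | data) = (1/25) / (13/75) = 3/13.

0.2308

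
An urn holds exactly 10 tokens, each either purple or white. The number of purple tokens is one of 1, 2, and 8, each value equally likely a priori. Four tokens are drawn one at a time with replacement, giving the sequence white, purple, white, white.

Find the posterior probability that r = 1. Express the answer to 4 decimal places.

For each hypothesis, P(data | H) works out to: P(data | r = 1) = (9/10)(1/10)(9/10)(9/10) = 0.0729; P(data | r = 2) = (8/10)(2/10)(8/10)(8/10) = 0.1024; P(data | r = 8) = (2/10)(8/10)(2/10)(2/10) = 0.0064.
Weighting by the prior gives 1/3 · 0.0729 = 0.0243, 1/3 · 0.1024 = 0.034133, 1/3 · 0.0064 = 0.0021333; these sum to 0.060567.
So P(r = 1 | data) = (0.0243) / (0.060567) = 0.40121.

0.4012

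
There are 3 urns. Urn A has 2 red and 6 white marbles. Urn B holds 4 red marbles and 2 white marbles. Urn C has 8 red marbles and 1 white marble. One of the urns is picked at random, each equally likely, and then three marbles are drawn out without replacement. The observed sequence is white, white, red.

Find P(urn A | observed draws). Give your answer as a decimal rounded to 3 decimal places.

0.728

For each hypothesis, P(data | H) works out to: P(data | urn A) = (6/8)(5/7)(2/6) = 0.17857; P(data | urn B) = (2/6)(1/5)(4/4) = 0.066667; P(data | urn C) = (1/9)(0/8) = 0.
Multiplying each by its prior: 1/3 · 0.17857 = 0.059524, 1/3 · 0.066667 = 0.022222, 1/3 · 0 = 0; with total 0.081746.
Hence P(urn A | data) = (0.059524) / (0.081746) = 0.72816.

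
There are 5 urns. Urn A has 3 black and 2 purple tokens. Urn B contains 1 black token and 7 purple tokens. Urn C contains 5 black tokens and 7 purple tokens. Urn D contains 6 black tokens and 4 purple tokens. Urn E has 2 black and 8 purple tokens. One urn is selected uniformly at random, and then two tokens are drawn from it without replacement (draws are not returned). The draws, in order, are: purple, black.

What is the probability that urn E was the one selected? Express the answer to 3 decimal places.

The likelihood of the observed sequence under each hypothesis: P(data | urn A) = (2/5)(3/4) = 0.3; P(data | urn B) = (7/8)(1/7) = 0.125; P(data | urn C) = (7/12)(5/11) = 0.26515; P(data | urn D) = (4/10)(6/9) = 0.26667; P(data | urn E) = (8/10)(2/9) = 0.17778.
Weighting by the prior gives 1/5 · 0.3 = 0.06, 1/5 · 0.125 = 0.025, 1/5 · 0.26515 = 0.05303, 1/5 · 0.26667 = 0.053333, 1/5 · 0.17778 = 0.035556; these sum to 0.22692.
By Bayes' rule, P(urn E | data) = (0.035556) / (0.22692) = 0.15669.

0.157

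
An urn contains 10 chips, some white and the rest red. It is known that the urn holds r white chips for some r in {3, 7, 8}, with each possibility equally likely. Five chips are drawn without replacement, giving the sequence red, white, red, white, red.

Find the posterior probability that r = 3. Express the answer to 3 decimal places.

For each hypothesis, P(data | H) works out to: P(data | r = 3) = (7/10)(3/9)(6/8)(2/7)(5/6) = 1/24; P(data | r = 7) = (3/10)(7/9)(2/8)(6/7)(1/6) = 1/120; P(data | r = 8) = (2/10)(8/9)(1/8)(7/7)(0/6) = 0.
Weighting by the prior gives 1/3 · 1/24 = 1/72, 1/3 · 1/120 = 1/360, 1/3 · 0 = 0; these sum to 1/60.
By Bayes' rule, P(r = 3 | data) = (1/72) / (1/60) = 5/6.

0.833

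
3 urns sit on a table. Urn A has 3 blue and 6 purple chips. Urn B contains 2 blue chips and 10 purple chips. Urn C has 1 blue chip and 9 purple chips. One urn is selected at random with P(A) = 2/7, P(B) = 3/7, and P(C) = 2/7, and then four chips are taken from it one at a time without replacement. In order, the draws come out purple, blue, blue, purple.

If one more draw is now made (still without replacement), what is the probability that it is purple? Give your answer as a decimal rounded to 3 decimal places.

0.855

Compute the likelihood of the observed sequence for each case: P(data | urn A) = (6/9)(3/8)(2/7)(5/6) = 0.059524; P(data | urn B) = (10/12)(2/11)(1/10)(9/9) = 0.015152; P(data | urn C) = (9/10)(1/9)(0/8) = 0.
The prior-weighted likelihoods are 2/7 · 0.059524 = 0.017007, 3/7 · 0.015152 = 0.0064935, 2/7 · 0 = 0; these sum to 0.0235.
Dividing through by the total gives posterior P(urn A | data) = 0.72368, P(urn B | data) = 0.27632, P(urn C | data) = 0.
Averaging over the posterior, P(purple next | data) = (4/5)(0.72368) + (1)(0.27632) = 0.85526.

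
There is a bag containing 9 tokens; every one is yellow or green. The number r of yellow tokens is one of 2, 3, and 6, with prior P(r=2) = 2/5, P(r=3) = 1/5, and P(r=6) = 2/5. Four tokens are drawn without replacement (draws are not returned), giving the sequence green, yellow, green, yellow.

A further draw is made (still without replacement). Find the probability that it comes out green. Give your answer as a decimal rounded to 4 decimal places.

0.5424

Compute the likelihood of the observed sequence for each case: P(data | r = 2) = (7/9)(2/8)(6/7)(1/6) = 0.027778; P(data | r = 3) = (6/9)(3/8)(5/7)(2/6) = 0.059524; P(data | r = 6) = (3/9)(6/8)(2/7)(5/6) = 0.059524.
Multiplying each by its prior: 2/5 · 0.027778 = 0.011111, 1/5 · 0.059524 = 0.011905, 2/5 · 0.059524 = 0.02381; summing to 0.046825.
Normalising, the posterior is P(r = 2 | data) = 0.23729, P(r = 3 | data) = 0.25424, P(r = 6 | data) = 0.50847.
The predictive probability is P(green next | data) = (1)(0.23729) + (4/5)(0.25424) + (1/5)(0.50847) = 0.54237.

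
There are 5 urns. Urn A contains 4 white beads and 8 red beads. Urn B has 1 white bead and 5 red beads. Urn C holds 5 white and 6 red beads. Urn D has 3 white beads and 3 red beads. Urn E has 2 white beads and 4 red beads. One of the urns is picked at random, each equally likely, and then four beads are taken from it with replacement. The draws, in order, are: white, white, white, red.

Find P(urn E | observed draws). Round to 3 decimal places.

0.148

The likelihood of the observed sequence under each hypothesis: P(data | urn A) = (4/12)(4/12)(4/12)(8/12) = 0.024691; P(data | urn B) = (1/6)(1/6)(1/6)(5/6) = 0.003858; P(data | urn C) = (5/11)(5/11)(5/11)(6/11) = 0.051226; P(data | urn D) = (3/6)(3/6)(3/6)(3/6) = 0.0625; P(data | urn E) = (2/6)(2/6)(2/6)(4/6) = 0.024691.
Multiplying each by its prior: 1/5 · 0.024691 = 0.0049383, 1/5 · 0.003858 = 0.0007716, 1/5 · 0.051226 = 0.010245, 1/5 · 0.0625 = 0.0125, 1/5 · 0.024691 = 0.0049383; with total 0.033393.
Therefore the posterior P(urn E | data) = (0.0049383) / (0.033393) = 0.14788.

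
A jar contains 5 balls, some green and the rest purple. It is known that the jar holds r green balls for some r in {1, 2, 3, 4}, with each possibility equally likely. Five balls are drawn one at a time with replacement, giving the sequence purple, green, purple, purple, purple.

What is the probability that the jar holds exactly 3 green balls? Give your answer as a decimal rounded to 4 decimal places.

Compute the likelihood of the observed sequence for each case: P(data | r = 1) = (4/5)(1/5)(4/5)(4/5)(4/5) = 0.08192; P(data | r = 2) = (3/5)(2/5)(3/5)(3/5)(3/5) = 0.05184; P(data | r = 3) = (2/5)(3/5)(2/5)(2/5)(2/5) = 0.01536; P(data | r = 4) = (1/5)(4/5)(1/5)(1/5)(1/5) = 0.00128.
Weighting by the prior gives 1/4 · 0.08192 = 0.02048, 1/4 · 0.05184 = 0.01296, 1/4 · 0.01536 = 0.00384, 1/4 · 0.00128 = 0.00032; these sum to 0.0376.
By Bayes' rule, P(r = 3 | data) = (0.00384) / (0.0376) = 0.10213.

0.1021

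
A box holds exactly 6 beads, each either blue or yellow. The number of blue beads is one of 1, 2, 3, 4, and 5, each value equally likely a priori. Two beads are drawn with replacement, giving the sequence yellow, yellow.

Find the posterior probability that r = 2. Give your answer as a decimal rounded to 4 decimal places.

The likelihood of the observed sequence under each hypothesis: P(data | r = 1) = (5/6)(5/6) = 25/36; P(data | r = 2) = (4/6)(4/6) = 4/9; P(data | r = 3) = (3/6)(3/6) = 1/4; P(data | r = 4) = (2/6)(2/6) = 1/9; P(data | r = 5) = (1/6)(1/6) = 1/36.
The prior-weighted likelihoods are 1/5 · 25/36 = 5/36, 1/5 · 4/9 = 4/45, 1/5 · 1/4 = 1/20, 1/5 · 1/9 = 1/45, 1/5 · 1/36 = 1/180; these sum to 11/36.
Hence P(r = 2 | data) = (4/45) / (11/36) = 16/55.

0.2909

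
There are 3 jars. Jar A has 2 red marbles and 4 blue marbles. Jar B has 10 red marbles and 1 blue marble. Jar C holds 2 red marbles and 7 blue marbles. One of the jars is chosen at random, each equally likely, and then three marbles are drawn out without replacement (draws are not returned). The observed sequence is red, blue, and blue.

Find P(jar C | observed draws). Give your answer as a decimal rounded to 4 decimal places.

0.4545

Under each hypothesis, the probability of the observed sequence is: P(data | jar A) = (2/6)(4/5)(3/4) = 1/5; P(data | jar B) = (10/11)(1/10)(0/9) = 0; P(data | jar C) = (2/9)(7/8)(6/7) = 1/6.
Weighting by the prior gives 1/3 · 1/5 = 1/15, 1/3 · 0 = 0, 1/3 · 1/6 = 1/18; with total 11/90.
By Bayes' rule, P(jar C | data) = (1/18) / (11/90) = 5/11.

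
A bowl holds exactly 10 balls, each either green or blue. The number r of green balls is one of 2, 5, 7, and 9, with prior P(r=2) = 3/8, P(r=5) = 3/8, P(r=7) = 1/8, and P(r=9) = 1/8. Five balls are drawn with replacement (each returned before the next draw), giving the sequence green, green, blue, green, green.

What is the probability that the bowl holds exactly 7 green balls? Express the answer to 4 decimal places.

0.3062

Under each hypothesis, the probability of the observed sequence is: P(data | r = 2) = (2/10)(2/10)(8/10)(2/10)(2/10) = 0.00128; P(data | r = 5) = (5/10)(5/10)(5/10)(5/10)(5/10) = 0.03125; P(data | r = 7) = (7/10)(7/10)(3/10)(7/10)(7/10) = 0.07203; P(data | r = 9) = (9/10)(9/10)(1/10)(9/10)(9/10) = 0.06561.
The prior-weighted likelihoods are 3/8 · 0.00128 = 0.00048, 3/8 · 0.03125 = 0.011719, 1/8 · 0.07203 = 0.0090037, 1/8 · 0.06561 = 0.0082013; these sum to 0.029404.
By Bayes' rule, P(r = 7 | data) = (0.0090037) / (0.029404) = 0.30621.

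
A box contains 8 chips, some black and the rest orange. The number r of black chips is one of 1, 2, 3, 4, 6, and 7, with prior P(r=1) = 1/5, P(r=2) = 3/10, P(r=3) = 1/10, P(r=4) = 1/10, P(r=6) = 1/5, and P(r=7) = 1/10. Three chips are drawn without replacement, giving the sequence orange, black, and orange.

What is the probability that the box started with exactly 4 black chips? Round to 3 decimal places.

0.121

Under each hypothesis, the probability of the observed sequence is: P(data | r = 1) = (7/8)(1/7)(6/6) = 1/8; P(data | r = 2) = (6/8)(2/7)(5/6) = 5/28; P(data | r = 3) = (5/8)(3/7)(4/6) = 5/28; P(data | r = 4) = (4/8)(4/7)(3/6) = 1/7; P(data | r = 6) = (2/8)(6/7)(1/6) = 1/28; P(data | r = 7) = (1/8)(7/7)(0/6) = 0.
The prior-weighted likelihoods are 1/5 · 1/8 = 1/40, 3/10 · 5/28 = 3/56, 1/10 · 5/28 = 1/56, 1/10 · 1/7 = 1/70, 1/5 · 1/28 = 1/140, 1/10 · 0 = 0; these sum to 33/280.
Therefore the posterior P(r = 4 | data) = (1/70) / (33/280) = 4/33.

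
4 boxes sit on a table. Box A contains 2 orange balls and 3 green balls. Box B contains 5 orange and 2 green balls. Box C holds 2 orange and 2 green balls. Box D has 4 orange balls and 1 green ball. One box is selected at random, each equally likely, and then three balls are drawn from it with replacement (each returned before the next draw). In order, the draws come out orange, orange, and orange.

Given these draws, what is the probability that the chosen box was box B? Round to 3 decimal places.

Under each hypothesis, the probability of the observed sequence is: P(data | box A) = (2/5)(2/5)(2/5) = 0.064; P(data | box B) = (5/7)(5/7)(5/7) = 0.36443; P(data | box C) = (2/4)(2/4)(2/4) = 0.125; P(data | box D) = (4/5)(4/5)(4/5) = 0.512.
The prior-weighted likelihoods are 1/4 · 0.064 = 0.016, 1/4 · 0.36443 = 0.091108, 1/4 · 0.125 = 0.03125, 1/4 · 0.512 = 0.128; these sum to 0.26636.
By Bayes' rule, P(box B | data) = (0.091108) / (0.26636) = 0.34205.

0.342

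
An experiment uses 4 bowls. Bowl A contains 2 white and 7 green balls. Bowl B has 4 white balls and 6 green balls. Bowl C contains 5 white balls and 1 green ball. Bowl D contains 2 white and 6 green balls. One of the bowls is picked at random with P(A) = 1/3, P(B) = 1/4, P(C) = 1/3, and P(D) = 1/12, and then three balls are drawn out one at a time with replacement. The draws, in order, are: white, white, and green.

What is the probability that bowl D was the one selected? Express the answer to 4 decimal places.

0.0493

Under each hypothesis, the probability of the observed sequence is: P(data | bowl A) = (2/9)(2/9)(7/9) = 0.038409; P(data | bowl B) = (4/10)(4/10)(6/10) = 0.096; P(data | bowl C) = (5/6)(5/6)(1/6) = 0.11574; P(data | bowl D) = (2/8)(2/8)(6/8) = 0.046875.
Multiplying each by its prior: 1/3 · 0.038409 = 0.012803, 1/4 · 0.096 = 0.024, 1/3 · 0.11574 = 0.03858, 1/12 · 0.046875 = 0.0039062; summing to 0.079289.
Hence P(bowl D | data) = (0.0039062) / (0.079289) = 0.049266.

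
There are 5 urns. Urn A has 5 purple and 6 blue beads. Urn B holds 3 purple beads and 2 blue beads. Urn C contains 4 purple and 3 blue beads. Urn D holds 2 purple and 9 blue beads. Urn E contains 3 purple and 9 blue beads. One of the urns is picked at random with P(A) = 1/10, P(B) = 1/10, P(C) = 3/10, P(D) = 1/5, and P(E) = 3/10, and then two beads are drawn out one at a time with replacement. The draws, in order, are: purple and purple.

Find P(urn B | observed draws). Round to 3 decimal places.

The likelihood of the observed sequence under each hypothesis: P(data | urn A) = (5/11)(5/11) = 0.20661; P(data | urn B) = (3/5)(3/5) = 0.36; P(data | urn C) = (4/7)(4/7) = 0.32653; P(data | urn D) = (2/11)(2/11) = 0.033058; P(data | urn E) = (3/12)(3/12) = 0.0625.
The prior-weighted likelihoods are 1/10 · 0.20661 = 0.020661, 1/10 · 0.36 = 0.036, 3/10 · 0.32653 = 0.097959, 1/5 · 0.033058 = 0.0066116, 3/10 · 0.0625 = 0.01875; with total 0.17998.
Hence P(urn B | data) = (0.036) / (0.17998) = 0.20002.

0.200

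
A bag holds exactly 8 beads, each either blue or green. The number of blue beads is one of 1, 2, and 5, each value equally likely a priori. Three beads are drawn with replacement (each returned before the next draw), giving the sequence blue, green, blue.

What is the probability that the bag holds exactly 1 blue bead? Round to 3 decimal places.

0.066

For each hypothesis, P(data | H) works out to: P(data | r = 1) = (1/8)(7/8)(1/8) = 0.013672; P(data | r = 2) = (2/8)(6/8)(2/8) = 0.046875; P(data | r = 5) = (5/8)(3/8)(5/8) = 0.14648.
Weighting by the prior gives 1/3 · 0.013672 = 0.0045573, 1/3 · 0.046875 = 0.015625, 1/3 · 0.14648 = 0.048828; with total 0.06901.
Therefore the posterior P(r = 1 | data) = (0.0045573) / (0.06901) = 0.066038.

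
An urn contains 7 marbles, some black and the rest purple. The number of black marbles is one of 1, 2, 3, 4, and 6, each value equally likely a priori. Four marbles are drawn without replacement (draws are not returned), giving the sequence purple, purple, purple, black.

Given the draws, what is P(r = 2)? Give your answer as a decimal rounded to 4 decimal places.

Compute the likelihood of the observed sequence for each case: P(data | r = 1) = (6/7)(5/6)(4/5)(1/4) = 1/7; P(data | r = 2) = (5/7)(4/6)(3/5)(2/4) = 1/7; P(data | r = 3) = (4/7)(3/6)(2/5)(3/4) = 3/35; P(data | r = 4) = (3/7)(2/6)(1/5)(4/4) = 1/35; P(data | r = 6) = (1/7)(0/6) = 0.
Weighting by the prior gives 1/5 · 1/7 = 1/35, 1/5 · 1/7 = 1/35, 1/5 · 3/35 = 3/175, 1/5 · 1/35 = 1/175, 1/5 · 0 = 0; with total 2/25.
By Bayes' rule, P(r = 2 | data) = (1/35) / (2/25) = 5/14.

0.3571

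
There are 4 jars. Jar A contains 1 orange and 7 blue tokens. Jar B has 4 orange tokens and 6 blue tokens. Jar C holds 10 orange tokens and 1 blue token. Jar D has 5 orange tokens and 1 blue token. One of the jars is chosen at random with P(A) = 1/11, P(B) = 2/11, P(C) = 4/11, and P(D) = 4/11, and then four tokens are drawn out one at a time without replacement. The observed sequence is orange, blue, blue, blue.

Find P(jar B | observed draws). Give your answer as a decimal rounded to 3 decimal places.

0.604

The likelihood of the observed sequence under each hypothesis: P(data | jar A) = (1/8)(7/7)(6/6)(5/5) = 0.125; P(data | jar B) = (4/10)(6/9)(5/8)(4/7) = 0.095238; P(data | jar C) = (10/11)(1/10)(0/9) = 0; P(data | jar D) = (5/6)(1/5)(0/4) = 0.
Multiplying each by its prior: 1/11 · 0.125 = 0.011364, 2/11 · 0.095238 = 0.017316, 4/11 · 0 = 0, 4/11 · 0 = 0; these sum to 0.02868.
Therefore the posterior P(jar B | data) = (0.017316) / (0.02868) = 0.60377.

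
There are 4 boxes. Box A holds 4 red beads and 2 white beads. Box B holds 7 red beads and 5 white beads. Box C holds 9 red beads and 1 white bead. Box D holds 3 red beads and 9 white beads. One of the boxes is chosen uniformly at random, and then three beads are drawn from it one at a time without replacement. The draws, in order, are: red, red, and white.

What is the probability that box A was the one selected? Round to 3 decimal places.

The likelihood of the observed sequence under each hypothesis: P(data | box A) = (4/6)(3/5)(2/4) = 1/5; P(data | box B) = (7/12)(6/11)(5/10) = 7/44; P(data | box C) = (9/10)(8/9)(1/8) = 1/10; P(data | box D) = (3/12)(2/11)(9/10) = 9/220.
Weighting by the prior gives 1/4 · 1/5 = 1/20, 1/4 · 7/44 = 7/176, 1/4 · 1/10 = 1/40, 1/4 · 9/220 = 9/880; with total 1/8.
Therefore the posterior P(box A | data) = (1/20) / (1/8) = 2/5.

0.400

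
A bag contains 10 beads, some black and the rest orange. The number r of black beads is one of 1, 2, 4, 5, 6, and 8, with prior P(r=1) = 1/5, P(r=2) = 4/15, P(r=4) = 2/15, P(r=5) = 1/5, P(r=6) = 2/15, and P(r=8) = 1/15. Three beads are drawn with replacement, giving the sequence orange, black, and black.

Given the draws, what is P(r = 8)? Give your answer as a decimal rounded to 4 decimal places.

Compute the likelihood of the observed sequence for each case: P(data | r = 1) = (9/10)(1/10)(1/10) = 0.009; P(data | r = 2) = (8/10)(2/10)(2/10) = 0.032; P(data | r = 4) = (6/10)(4/10)(4/10) = 0.096; P(data | r = 5) = (5/10)(5/10)(5/10) = 0.125; P(data | r = 6) = (4/10)(6/10)(6/10) = 0.144; P(data | r = 8) = (2/10)(8/10)(8/10) = 0.128.
The prior-weighted likelihoods are 1/5 · 0.009 = 0.0018, 4/15 · 0.032 = 0.0085333, 2/15 · 0.096 = 0.0128, 1/5 · 0.125 = 0.025, 2/15 · 0.144 = 0.0192, 1/15 · 0.128 = 0.0085333; with total 0.075867.
Therefore the posterior P(r = 8 | data) = (0.0085333) / (0.075867) = 0.11248.

0.1125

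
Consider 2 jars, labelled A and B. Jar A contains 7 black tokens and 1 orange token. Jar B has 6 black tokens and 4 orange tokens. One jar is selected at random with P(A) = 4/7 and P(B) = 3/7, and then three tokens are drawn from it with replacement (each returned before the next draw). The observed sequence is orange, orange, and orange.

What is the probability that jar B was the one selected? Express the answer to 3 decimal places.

0.961

For each hypothesis, P(data | H) works out to: P(data | jar A) = (1/8)(1/8)(1/8) = 0.0019531; P(data | jar B) = (4/10)(4/10)(4/10) = 0.064.
The prior-weighted likelihoods are 4/7 · 0.0019531 = 0.0011161, 3/7 · 0.064 = 0.027429; with total 0.028545.
Therefore the posterior P(jar B | data) = (0.027429) / (0.028545) = 0.9609.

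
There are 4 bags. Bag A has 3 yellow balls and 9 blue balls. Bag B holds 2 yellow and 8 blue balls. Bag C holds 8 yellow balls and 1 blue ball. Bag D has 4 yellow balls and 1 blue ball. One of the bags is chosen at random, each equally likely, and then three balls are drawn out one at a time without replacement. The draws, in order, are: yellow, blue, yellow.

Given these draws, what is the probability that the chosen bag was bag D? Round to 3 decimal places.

Under each hypothesis, the probability of the observed sequence is: P(data | bag A) = (3/12)(9/11)(2/10) = 0.040909; P(data | bag B) = (2/10)(8/9)(1/8) = 0.022222; P(data | bag C) = (8/9)(1/8)(7/7) = 0.11111; P(data | bag D) = (4/5)(1/4)(3/3) = 0.2.
The prior-weighted likelihoods are 1/4 · 0.040909 = 0.010227, 1/4 · 0.022222 = 0.0055556, 1/4 · 0.11111 = 0.027778, 1/4 · 0.2 = 0.05; summing to 0.093561.
So P(bag D | data) = (0.05) / (0.093561) = 0.53441.

0.534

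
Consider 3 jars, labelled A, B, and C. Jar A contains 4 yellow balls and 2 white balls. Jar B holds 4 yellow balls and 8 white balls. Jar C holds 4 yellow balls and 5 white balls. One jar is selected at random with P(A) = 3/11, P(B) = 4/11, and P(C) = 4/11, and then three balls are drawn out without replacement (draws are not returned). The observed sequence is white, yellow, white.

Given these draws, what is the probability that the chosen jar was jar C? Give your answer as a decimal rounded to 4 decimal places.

0.4194

Under each hypothesis, the probability of the observed sequence is: P(data | jar A) = (2/6)(4/5)(1/4) = 0.066667; P(data | jar B) = (8/12)(4/11)(7/10) = 0.1697; P(data | jar C) = (5/9)(4/8)(4/7) = 0.15873.
Weighting by the prior gives 3/11 · 0.066667 = 0.018182, 4/11 · 0.1697 = 0.061708, 4/11 · 0.15873 = 0.05772; with total 0.13761.
By Bayes' rule, P(jar C | data) = (0.05772) / (0.13761) = 0.41945.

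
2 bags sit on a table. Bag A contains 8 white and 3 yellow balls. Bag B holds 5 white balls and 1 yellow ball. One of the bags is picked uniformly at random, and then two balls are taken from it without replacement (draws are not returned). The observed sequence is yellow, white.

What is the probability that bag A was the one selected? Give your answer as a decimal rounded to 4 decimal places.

0.5669

For each hypothesis, P(data | H) works out to: P(data | bag A) = (3/11)(8/10) = 12/55; P(data | bag B) = (1/6)(5/5) = 1/6.
Weighting by the prior gives 1/2 · 12/55 = 6/55, 1/2 · 1/6 = 1/12; these sum to 127/660.
Hence P(bag A | data) = (6/55) / (127/660) = 72/127.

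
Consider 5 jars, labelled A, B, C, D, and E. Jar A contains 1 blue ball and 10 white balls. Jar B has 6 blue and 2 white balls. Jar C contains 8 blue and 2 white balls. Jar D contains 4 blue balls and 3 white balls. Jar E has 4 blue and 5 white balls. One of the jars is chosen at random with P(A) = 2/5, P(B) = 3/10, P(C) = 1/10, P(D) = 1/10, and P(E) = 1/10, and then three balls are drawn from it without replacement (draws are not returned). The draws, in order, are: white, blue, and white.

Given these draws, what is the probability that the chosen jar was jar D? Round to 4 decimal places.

0.1492

Under each hypothesis, the probability of the observed sequence is: P(data | jar A) = (10/11)(1/10)(9/9) = 0.090909; P(data | jar B) = (2/8)(6/7)(1/6) = 0.035714; P(data | jar C) = (2/10)(8/9)(1/8) = 0.022222; P(data | jar D) = (3/7)(4/6)(2/5) = 0.11429; P(data | jar E) = (5/9)(4/8)(4/7) = 0.15873.
The prior-weighted likelihoods are 2/5 · 0.090909 = 0.036364, 3/10 · 0.035714 = 0.010714, 1/10 · 0.022222 = 0.0022222, 1/10 · 0.11429 = 0.011429, 1/10 · 0.15873 = 0.015873; these sum to 0.076602.
Therefore the posterior P(jar D | data) = (0.011429) / (0.076602) = 0.14919.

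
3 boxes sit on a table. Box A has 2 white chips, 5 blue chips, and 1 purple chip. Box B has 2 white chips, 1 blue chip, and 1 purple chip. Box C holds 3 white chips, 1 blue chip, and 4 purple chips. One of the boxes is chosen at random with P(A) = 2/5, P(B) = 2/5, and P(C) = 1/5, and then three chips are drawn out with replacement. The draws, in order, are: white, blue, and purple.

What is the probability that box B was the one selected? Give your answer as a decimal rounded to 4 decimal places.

0.5000

For each hypothesis, P(data | H) works out to: P(data | box A) = (2/8)(5/8)(1/8) = 5/256; P(data | box B) = (2/4)(1/4)(1/4) = 1/32; P(data | box C) = (3/8)(1/8)(4/8) = 3/128.
Multiplying each by its prior: 2/5 · 5/256 = 1/128, 2/5 · 1/32 = 1/80, 1/5 · 3/128 = 3/640; with total 1/40.
By Bayes' rule, P(box B | data) = (1/80) / (1/40) = 1/2.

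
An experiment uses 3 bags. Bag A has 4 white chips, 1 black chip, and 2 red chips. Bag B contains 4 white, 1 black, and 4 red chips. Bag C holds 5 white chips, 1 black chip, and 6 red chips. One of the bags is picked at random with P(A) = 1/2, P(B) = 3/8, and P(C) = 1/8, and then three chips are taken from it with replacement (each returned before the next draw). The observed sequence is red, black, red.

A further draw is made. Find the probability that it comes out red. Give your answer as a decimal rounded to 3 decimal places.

For each hypothesis, P(data | H) works out to: P(data | bag A) = (2/7)(1/7)(2/7) = 0.011662; P(data | bag B) = (4/9)(1/9)(4/9) = 0.021948; P(data | bag C) = (6/12)(1/12)(6/12) = 0.020833.
Multiplying each by its prior: 1/2 · 0.011662 = 0.0058309, 3/8 · 0.021948 = 0.0082305, 1/8 · 0.020833 = 0.0026042; summing to 0.016666.
Normalising, the posterior is P(bag A | data) = 0.34988, P(bag B | data) = 0.49386, P(bag C | data) = 0.15626.
So P(red next | data) = Σ P(red next | H) P(H | data) = (2/7)(0.34988) + (4/9)(0.49386) + (1/2)(0.15626) = 0.39759.

0.398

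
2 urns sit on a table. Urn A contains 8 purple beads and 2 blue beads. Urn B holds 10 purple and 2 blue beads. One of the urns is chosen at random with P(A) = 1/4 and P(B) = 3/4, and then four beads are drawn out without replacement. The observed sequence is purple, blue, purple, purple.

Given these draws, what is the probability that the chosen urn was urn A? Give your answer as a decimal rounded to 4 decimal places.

0.2683

For each hypothesis, P(data | H) works out to: P(data | urn A) = (8/10)(2/9)(7/8)(6/7) = 2/15; P(data | urn B) = (10/12)(2/11)(9/10)(8/9) = 4/33.
The prior-weighted likelihoods are 1/4 · 2/15 = 1/30, 3/4 · 4/33 = 1/11; summing to 41/330.
Hence P(urn A | data) = (1/30) / (41/330) = 11/41.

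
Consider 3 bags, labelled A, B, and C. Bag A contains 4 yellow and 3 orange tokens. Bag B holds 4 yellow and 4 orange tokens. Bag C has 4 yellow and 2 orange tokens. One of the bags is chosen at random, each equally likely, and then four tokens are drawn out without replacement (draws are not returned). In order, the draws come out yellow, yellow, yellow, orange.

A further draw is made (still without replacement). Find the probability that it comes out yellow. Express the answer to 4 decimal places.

0.3966

Compute the likelihood of the observed sequence for each case: P(data | bag A) = (4/7)(3/6)(2/5)(3/4) = 3/35; P(data | bag B) = (4/8)(3/7)(2/6)(4/5) = 2/35; P(data | bag C) = (4/6)(3/5)(2/4)(2/3) = 2/15.
The prior-weighted likelihoods are 1/3 · 3/35 = 1/35, 1/3 · 2/35 = 2/105, 1/3 · 2/15 = 2/45; with total 29/315.
Dividing through by the total gives posterior P(bag A | data) = 9/29, P(bag B | data) = 6/29, P(bag C | data) = 14/29.
So P(yellow next | data) = Σ P(yellow next | H) P(H | data) = (1/3)(9/29) + (1/4)(6/29) + (1/2)(14/29) = 23/58.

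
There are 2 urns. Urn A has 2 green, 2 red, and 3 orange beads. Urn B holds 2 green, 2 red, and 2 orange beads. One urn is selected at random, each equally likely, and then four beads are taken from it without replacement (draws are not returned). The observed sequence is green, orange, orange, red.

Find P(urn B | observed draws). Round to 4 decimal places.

0.4375

The likelihood of the observed sequence under each hypothesis: P(data | urn A) = (2/7)(3/6)(2/5)(2/4) = 1/35; P(data | urn B) = (2/6)(2/5)(1/4)(2/3) = 1/45.
The prior-weighted likelihoods are 1/2 · 1/35 = 1/70, 1/2 · 1/45 = 1/90; these sum to 8/315.
By Bayes' rule, P(urn B | data) = (1/90) / (8/315) = 7/16.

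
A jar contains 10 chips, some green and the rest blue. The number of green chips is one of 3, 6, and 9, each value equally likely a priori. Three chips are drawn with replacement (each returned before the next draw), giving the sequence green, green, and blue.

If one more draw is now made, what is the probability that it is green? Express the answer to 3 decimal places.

0.619

The likelihood of the observed sequence under each hypothesis: P(data | r = 3) = (3/10)(3/10)(7/10) = 63/1000; P(data | r = 6) = (6/10)(6/10)(4/10) = 18/125; P(data | r = 9) = (9/10)(9/10)(1/10) = 81/1000.
Weighting by the prior gives 1/3 · 63/1000 = 21/1000, 1/3 · 18/125 = 6/125, 1/3 · 81/1000 = 27/1000; with total 12/125.
The posterior is then P(r = 3 | data) = 7/32, P(r = 6 | data) = 1/2, P(r = 9 | data) = 9/32.
Averaging over the posterior, P(green next | data) = (3/10)(7/32) + (3/5)(1/2) + (9/10)(9/32) = 99/160.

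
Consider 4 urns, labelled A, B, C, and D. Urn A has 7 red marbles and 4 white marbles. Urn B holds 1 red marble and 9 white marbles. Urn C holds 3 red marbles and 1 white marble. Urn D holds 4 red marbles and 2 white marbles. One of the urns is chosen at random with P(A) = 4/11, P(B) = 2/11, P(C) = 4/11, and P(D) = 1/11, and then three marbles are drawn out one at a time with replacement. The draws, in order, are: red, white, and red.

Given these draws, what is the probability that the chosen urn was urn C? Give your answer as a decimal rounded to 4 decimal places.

0.4269

For each hypothesis, P(data | H) works out to: P(data | urn A) = (7/11)(4/11)(7/11) = 0.14726; P(data | urn B) = (1/10)(9/10)(1/10) = 0.009; P(data | urn C) = (3/4)(1/4)(3/4) = 0.14062; P(data | urn D) = (4/6)(2/6)(4/6) = 0.14815.
Weighting by the prior gives 4/11 · 0.14726 = 0.053548, 2/11 · 0.009 = 0.0016364, 4/11 · 0.14062 = 0.051136, 1/11 · 0.14815 = 0.013468; these sum to 0.11979.
By Bayes' rule, P(urn C | data) = (0.051136) / (0.11979) = 0.42689.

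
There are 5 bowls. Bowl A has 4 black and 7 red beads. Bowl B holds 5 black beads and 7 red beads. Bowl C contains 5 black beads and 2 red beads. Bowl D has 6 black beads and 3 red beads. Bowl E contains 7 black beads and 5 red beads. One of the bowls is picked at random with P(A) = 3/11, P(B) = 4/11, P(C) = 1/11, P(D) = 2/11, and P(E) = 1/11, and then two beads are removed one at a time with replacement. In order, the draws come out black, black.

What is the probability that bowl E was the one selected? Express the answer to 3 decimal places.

0.120

For each hypothesis, P(data | H) works out to: P(data | bowl A) = (4/11)(4/11) = 0.13223; P(data | bowl B) = (5/12)(5/12) = 0.17361; P(data | bowl C) = (5/7)(5/7) = 0.5102; P(data | bowl D) = (6/9)(6/9) = 0.44444; P(data | bowl E) = (7/12)(7/12) = 0.34028.
The prior-weighted likelihoods are 3/11 · 0.13223 = 0.036063, 4/11 · 0.17361 = 0.063131, 1/11 · 0.5102 = 0.046382, 2/11 · 0.44444 = 0.080808, 1/11 · 0.34028 = 0.030934; these sum to 0.25732.
So P(bowl E | data) = (0.030934) / (0.25732) = 0.12022.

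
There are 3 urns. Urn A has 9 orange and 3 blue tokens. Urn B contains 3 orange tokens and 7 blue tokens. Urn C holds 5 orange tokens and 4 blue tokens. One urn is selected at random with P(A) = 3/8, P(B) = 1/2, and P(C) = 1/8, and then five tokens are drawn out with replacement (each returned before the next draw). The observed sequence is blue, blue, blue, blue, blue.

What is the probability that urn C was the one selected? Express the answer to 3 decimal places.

The likelihood of the observed sequence under each hypothesis: P(data | urn A) = (3/12)(3/12)(3/12)(3/12)(3/12) = 0.00097656; P(data | urn B) = (7/10)(7/10)(7/10)(7/10)(7/10) = 0.16807; P(data | urn C) = (4/9)(4/9)(4/9)(4/9)(4/9) = 0.017342.
Weighting by the prior gives 3/8 · 0.00097656 = 0.00036621, 1/2 · 0.16807 = 0.084035, 1/8 · 0.017342 = 0.0021677; these sum to 0.086569.
So P(urn C | data) = (0.0021677) / (0.086569) = 0.02504.

0.025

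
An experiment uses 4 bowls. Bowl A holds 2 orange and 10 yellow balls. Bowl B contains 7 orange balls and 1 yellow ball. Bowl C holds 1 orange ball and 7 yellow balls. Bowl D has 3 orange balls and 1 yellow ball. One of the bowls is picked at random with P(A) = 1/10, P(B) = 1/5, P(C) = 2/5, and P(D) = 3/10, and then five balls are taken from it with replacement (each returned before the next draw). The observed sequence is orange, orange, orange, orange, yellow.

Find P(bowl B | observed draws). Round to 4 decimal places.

0.3803

Under each hypothesis, the probability of the observed sequence is: P(data | bowl A) = (2/12)(2/12)(2/12)(2/12)(10/12) = 0.000643; P(data | bowl B) = (7/8)(7/8)(7/8)(7/8)(1/8) = 0.073273; P(data | bowl C) = (1/8)(1/8)(1/8)(1/8)(7/8) = 0.00021362; P(data | bowl D) = (3/4)(3/4)(3/4)(3/4)(1/4) = 0.079102.
The prior-weighted likelihoods are 1/10 · 0.000643 = 6.43e-05, 1/5 · 0.073273 = 0.014655, 2/5 · 0.00021362 = 8.5449e-05, 3/10 · 0.079102 = 0.02373; summing to 0.038535.
So P(bowl B | data) = (0.014655) / (0.038535) = 0.38029.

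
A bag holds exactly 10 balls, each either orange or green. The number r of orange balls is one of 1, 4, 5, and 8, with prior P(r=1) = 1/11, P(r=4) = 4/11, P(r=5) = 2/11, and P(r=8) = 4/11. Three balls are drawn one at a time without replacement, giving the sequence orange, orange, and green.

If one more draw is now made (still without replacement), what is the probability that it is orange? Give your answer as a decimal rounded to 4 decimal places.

Compute the likelihood of the observed sequence for each case: P(data | r = 1) = (1/10)(0/9) = 0; P(data | r = 4) = (4/10)(3/9)(6/8) = 1/10; P(data | r = 5) = (5/10)(4/9)(5/8) = 5/36; P(data | r = 8) = (8/10)(7/9)(2/8) = 7/45.
Weighting by the prior gives 1/11 · 0 = 0, 4/11 · 1/10 = 2/55, 2/11 · 5/36 = 5/198, 4/11 · 7/45 = 28/495; these sum to 13/110.
Dividing through by the total gives posterior P(r = 1 | data) = 0, P(r = 4 | data) = 4/13, P(r = 5 | data) = 25/117, P(r = 8 | data) = 56/117.
So P(orange next | data) = Σ P(orange next | H) P(H | data) = (2/7)(4/13) + (3/7)(25/117) + (6/7)(56/117) = 23/39.

0.5897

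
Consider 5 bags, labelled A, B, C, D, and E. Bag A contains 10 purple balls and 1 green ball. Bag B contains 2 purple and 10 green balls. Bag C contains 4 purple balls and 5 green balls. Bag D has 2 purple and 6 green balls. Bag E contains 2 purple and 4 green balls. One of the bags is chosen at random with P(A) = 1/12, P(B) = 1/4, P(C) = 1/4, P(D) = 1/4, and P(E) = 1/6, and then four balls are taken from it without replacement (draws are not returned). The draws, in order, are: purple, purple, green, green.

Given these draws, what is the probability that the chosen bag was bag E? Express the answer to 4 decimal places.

Under each hypothesis, the probability of the observed sequence is: P(data | bag A) = (10/11)(9/10)(1/9)(0/8) = 0; P(data | bag B) = (2/12)(1/11)(10/10)(9/9) = 0.015152; P(data | bag C) = (4/9)(3/8)(5/7)(4/6) = 0.079365; P(data | bag D) = (2/8)(1/7)(6/6)(5/5) = 0.035714; P(data | bag E) = (2/6)(1/5)(4/4)(3/3) = 0.066667.
Multiplying each by its prior: 1/12 · 0 = 0, 1/4 · 0.015152 = 0.0037879, 1/4 · 0.079365 = 0.019841, 1/4 · 0.035714 = 0.0089286, 1/6 · 0.066667 = 0.011111; with total 0.043669.
So P(bag E | data) = (0.011111) / (0.043669) = 0.25444.

0.2544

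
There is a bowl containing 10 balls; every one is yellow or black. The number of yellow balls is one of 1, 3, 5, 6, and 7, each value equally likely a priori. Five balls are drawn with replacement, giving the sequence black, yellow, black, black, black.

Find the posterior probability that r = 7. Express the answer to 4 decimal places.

For each hypothesis, P(data | H) works out to: P(data | r = 1) = (9/10)(1/10)(9/10)(9/10)(9/10) = 0.06561; P(data | r = 3) = (7/10)(3/10)(7/10)(7/10)(7/10) = 0.07203; P(data | r = 5) = (5/10)(5/10)(5/10)(5/10)(5/10) = 0.03125; P(data | r = 6) = (4/10)(6/10)(4/10)(4/10)(4/10) = 0.01536; P(data | r = 7) = (3/10)(7/10)(3/10)(3/10)(3/10) = 0.00567.
The prior-weighted likelihoods are 1/5 · 0.06561 = 0.013122, 1/5 · 0.07203 = 0.014406, 1/5 · 0.03125 = 0.00625, 1/5 · 0.01536 = 0.003072, 1/5 · 0.00567 = 0.001134; these sum to 0.037984.
Hence P(r = 7 | data) = (0.001134) / (0.037984) = 0.029855.

0.0299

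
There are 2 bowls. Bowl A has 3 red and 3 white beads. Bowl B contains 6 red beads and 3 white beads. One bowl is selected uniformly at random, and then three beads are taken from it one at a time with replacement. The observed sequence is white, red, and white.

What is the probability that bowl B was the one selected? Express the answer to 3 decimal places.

0.372

For each hypothesis, P(data | H) works out to: P(data | bowl A) = (3/6)(3/6)(3/6) = 1/8; P(data | bowl B) = (3/9)(6/9)(3/9) = 2/27.
Weighting by the prior gives 1/2 · 1/8 = 1/16, 1/2 · 2/27 = 1/27; summing to 43/432.
So P(bowl B | data) = (1/27) / (43/432) = 16/43.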